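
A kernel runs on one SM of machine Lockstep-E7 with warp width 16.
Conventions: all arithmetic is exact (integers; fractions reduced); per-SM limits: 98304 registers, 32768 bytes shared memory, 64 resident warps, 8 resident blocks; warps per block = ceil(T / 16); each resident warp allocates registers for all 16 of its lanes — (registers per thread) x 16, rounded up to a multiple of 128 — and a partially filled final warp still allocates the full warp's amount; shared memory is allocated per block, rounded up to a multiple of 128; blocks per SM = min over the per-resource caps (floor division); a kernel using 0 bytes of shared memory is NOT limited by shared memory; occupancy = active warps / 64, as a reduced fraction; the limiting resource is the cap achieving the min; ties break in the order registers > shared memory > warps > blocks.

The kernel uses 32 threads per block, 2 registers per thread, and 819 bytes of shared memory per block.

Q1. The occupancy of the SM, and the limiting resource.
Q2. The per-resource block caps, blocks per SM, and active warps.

Answer: occupancy 1/4, limited by blocks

registers: 384 blocks
shared memory: 36 blocks
warps: 32 blocks
blocks: 8 blocks

Answer: 8 blocks, 16 active warps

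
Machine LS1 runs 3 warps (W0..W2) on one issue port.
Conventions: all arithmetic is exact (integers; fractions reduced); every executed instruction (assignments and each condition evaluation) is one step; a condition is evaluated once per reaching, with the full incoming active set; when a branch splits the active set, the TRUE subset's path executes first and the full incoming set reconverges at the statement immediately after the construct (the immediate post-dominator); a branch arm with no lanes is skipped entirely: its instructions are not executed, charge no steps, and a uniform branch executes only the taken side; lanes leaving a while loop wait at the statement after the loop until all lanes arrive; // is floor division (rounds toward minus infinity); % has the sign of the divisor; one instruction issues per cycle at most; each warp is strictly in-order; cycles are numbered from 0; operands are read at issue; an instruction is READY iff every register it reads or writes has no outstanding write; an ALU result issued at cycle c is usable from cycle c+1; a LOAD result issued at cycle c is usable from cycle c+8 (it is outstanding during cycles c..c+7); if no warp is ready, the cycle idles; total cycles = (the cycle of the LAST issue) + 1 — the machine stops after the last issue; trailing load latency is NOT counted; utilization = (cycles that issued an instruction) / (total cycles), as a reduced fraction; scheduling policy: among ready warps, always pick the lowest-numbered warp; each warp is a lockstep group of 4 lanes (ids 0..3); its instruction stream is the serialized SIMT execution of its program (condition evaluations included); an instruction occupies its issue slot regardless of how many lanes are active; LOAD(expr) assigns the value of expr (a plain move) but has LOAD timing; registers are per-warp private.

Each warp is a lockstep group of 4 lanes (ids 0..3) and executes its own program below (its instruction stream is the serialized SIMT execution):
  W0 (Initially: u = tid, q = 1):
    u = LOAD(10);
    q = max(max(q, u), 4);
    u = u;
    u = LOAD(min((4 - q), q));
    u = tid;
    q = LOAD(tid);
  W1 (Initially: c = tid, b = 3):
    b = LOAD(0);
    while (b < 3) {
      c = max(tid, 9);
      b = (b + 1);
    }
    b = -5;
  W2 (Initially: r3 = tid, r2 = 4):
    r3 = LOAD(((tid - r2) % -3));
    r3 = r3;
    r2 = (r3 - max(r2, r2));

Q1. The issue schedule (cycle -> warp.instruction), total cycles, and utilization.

cycle 0: W0.I0
cycle 1: W1.I0
cycle 2: W2.I0
cycle 3: idle
cycle 4: idle
cycle 5: idle
cycle 6: idle
cycle 7: idle
cycle 8: W0.I1
cycle 9: W0.I2
cycle 10: W0.I3
cycle 11: W1.I1
cycle 12: W1.I2
cycle 13: W1.I3
cycle 14: W1.I4
cycle 15: W1.I5
cycle 16: W1.I6
cycle 17: W1.I7
cycle 18: W0.I4
cycle 19: W0.I5
cycle 20: W1.I8
cycle 21: W1.I9
cycle 22: W1.I10
cycle 23: W1.I11
cycle 24: W2.I1
cycle 25: W2.I2

Answer: 26 cycles, utilization 21/26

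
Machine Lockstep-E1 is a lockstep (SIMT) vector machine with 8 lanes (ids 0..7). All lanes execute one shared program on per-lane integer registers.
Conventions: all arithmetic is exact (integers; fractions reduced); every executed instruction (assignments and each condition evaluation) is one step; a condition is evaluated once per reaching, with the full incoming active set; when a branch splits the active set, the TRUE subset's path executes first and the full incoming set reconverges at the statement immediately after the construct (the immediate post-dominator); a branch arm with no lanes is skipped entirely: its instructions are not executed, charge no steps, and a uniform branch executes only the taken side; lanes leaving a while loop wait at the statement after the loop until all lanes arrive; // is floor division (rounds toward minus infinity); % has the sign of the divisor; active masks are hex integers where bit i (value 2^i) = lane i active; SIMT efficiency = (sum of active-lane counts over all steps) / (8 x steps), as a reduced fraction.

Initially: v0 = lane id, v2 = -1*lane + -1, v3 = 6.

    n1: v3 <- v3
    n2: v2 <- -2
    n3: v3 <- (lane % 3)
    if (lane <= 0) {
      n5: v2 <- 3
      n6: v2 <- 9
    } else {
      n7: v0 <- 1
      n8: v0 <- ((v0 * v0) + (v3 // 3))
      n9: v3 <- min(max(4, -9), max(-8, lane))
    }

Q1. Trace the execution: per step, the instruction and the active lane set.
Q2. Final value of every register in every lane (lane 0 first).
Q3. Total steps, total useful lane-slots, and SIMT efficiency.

step 0: v3 <- v3                     0xff
step 1: v2 <- -2                     0xff
step 2: v3 <- (lane % 3)             0xff
step 3: eval (lane <= 0)             0xff
step 4: v2 <- 3                      0x01
step 5: v2 <- 9                      0x01
step 6: v0 <- 1                      0xfe
step 7: v0 <- ((v0 * v0) + (v3 // 3)) 0xfe
step 8: v3 <- min(max(4, -9), max(-8, lane)) 0xfe

Answer: 9 steps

v0: 0,1,1,1,1,1,1,1
v2: 9,-2,-2,-2,-2,-2,-2,-2
v3: 0,1,2,3,4,4,4,4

steps = 9; useful = 55; efficiency = 55/72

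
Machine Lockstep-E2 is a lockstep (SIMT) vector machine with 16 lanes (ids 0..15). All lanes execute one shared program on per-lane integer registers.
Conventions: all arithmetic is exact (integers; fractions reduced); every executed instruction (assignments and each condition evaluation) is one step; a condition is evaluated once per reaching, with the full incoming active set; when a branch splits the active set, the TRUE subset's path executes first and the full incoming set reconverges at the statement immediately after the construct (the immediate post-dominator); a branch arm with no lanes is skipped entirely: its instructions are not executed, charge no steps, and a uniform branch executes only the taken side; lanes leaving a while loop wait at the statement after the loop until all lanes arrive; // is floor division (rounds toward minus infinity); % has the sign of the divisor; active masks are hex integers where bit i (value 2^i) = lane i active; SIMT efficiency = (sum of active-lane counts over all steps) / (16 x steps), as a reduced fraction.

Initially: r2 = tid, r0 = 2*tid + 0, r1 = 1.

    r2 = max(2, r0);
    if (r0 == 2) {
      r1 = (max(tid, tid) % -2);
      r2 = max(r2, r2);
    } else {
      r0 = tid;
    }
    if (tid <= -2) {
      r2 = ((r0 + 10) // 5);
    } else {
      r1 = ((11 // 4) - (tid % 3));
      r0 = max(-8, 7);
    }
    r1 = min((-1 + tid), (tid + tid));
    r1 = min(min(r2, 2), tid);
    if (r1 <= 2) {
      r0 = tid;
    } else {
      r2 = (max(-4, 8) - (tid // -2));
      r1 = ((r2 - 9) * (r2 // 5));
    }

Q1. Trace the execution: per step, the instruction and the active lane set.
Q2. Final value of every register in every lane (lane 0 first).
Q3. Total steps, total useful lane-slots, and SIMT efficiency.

step 0: r2 <- max(2, r0)             0xffff
step 1: eval (r0 == 2)               0xffff
step 2: r1 <- (max(tid, tid) % -2)   0x0002
step 3: r2 <- max(r2, r2)            0x0002
step 4: r0 <- tid                    0xfffd
step 5: eval (tid <= -2)             0xffff
step 6: r1 <- ((11 // 4) - (tid % 3)) 0xffff
step 7: r0 <- max(-8, 7)             0xffff
step 8: r1 <- min((-1 + tid), (tid + tid)) 0xffff
step 9: r1 <- min(min(r2, 2), tid)   0xffff
step 10: eval (r1 <= 2)               0xffff
step 11: r0 <- tid                    0xffff

Answer: 12 steps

r2: 2,2,4,6,8,10,12,14,16,18,20,22,24,26,28,30
r0: 0,1,2,3,4,5,6,7,8,9,10,11,12,13,14,15
r1: 0,1,2,2,2,2,2,2,2,2,2,2,2,2,2,2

steps = 12; useful = 161; efficiency = 161/192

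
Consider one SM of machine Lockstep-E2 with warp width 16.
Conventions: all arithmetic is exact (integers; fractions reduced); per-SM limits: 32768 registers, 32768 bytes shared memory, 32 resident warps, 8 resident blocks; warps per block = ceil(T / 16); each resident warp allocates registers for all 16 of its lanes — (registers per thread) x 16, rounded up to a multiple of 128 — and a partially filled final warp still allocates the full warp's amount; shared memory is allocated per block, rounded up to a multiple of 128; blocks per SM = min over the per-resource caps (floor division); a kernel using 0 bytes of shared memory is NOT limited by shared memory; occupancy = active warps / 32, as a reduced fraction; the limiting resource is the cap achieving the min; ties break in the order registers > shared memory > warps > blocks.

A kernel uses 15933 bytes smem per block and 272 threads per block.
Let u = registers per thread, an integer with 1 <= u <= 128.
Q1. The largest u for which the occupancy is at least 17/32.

Answer: u = 120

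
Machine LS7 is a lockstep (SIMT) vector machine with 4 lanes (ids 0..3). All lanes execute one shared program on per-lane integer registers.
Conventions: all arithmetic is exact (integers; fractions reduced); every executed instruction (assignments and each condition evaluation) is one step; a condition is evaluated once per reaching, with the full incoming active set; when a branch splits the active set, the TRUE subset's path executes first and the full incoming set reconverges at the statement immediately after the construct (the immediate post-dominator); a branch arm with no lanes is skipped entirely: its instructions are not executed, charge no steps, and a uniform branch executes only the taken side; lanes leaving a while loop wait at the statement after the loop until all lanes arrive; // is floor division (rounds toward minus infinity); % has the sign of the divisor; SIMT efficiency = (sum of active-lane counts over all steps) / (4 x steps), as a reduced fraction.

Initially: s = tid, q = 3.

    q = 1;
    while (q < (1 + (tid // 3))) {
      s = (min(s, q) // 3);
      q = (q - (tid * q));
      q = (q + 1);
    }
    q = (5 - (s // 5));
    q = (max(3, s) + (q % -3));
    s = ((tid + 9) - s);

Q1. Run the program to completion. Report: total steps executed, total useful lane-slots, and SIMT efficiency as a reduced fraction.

Answer: 13 steps, 28 useful, 7/13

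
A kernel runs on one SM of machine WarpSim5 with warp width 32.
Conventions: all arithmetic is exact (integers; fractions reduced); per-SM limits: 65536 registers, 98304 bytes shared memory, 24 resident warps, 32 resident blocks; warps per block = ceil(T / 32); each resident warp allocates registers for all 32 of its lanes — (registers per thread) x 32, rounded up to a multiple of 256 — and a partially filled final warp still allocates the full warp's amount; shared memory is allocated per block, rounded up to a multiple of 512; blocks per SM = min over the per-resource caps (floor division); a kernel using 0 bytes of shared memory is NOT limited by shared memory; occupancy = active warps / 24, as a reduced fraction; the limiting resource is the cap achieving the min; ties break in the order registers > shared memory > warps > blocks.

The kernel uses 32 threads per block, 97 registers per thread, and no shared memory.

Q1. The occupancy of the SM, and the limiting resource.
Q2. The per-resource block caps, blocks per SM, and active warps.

Answer: occupancy 19/24, limited by registers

registers: 19 blocks
shared memory: no limit (kernel uses none)
warps: 24 blocks
blocks: 32 blocks

Answer: 19 blocks, 19 active warps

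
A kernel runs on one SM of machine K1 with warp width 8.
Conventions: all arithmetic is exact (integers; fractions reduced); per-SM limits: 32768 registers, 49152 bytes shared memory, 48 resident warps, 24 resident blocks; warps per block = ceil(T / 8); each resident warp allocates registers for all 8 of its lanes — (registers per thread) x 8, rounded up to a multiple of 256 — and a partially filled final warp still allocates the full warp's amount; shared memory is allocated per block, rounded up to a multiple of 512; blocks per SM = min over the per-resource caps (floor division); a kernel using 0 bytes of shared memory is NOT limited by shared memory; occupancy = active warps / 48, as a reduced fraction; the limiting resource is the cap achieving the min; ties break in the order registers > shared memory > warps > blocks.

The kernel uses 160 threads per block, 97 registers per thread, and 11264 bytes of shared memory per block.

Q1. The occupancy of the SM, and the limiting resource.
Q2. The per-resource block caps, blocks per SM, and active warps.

Answer: occupancy 5/12, limited by registers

registers: 1 block
shared memory: 4 blocks
warps: 2 blocks
blocks: 24 blocks

Answer: 1 block, 20 active warps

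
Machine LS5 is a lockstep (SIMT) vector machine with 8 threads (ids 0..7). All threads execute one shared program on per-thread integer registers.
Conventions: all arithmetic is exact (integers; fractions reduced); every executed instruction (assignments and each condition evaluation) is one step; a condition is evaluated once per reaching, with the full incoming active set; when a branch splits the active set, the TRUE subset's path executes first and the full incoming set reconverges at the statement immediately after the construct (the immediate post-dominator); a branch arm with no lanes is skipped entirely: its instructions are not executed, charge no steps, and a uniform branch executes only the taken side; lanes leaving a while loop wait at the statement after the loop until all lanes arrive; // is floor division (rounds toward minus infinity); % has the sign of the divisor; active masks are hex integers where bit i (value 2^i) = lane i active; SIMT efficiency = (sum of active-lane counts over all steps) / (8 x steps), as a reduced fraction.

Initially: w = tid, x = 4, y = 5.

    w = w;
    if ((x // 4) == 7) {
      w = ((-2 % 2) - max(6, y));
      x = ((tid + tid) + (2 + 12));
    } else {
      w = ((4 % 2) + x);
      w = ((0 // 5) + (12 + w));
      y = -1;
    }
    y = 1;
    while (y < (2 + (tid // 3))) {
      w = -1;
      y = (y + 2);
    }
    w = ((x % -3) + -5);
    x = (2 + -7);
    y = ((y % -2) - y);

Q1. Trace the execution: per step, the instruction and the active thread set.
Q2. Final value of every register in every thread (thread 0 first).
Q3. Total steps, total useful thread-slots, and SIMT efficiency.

step 0: w <- w                       0xff
step 1: eval ((x // 4) == 7)         0xff
step 2: w <- ((4 % 2) + x)           0xff
step 3: w <- ((0 // 5) + (12 + w))   0xff
step 4: y <- -1                      0xff
step 5: y <- 1                       0xff
step 6: eval (y < (2 + (tid // 3)))  0xff
step 7: w <- -1                      0xff
step 8: y <- (y + 2)                 0xff
step 9: eval (y < (2 + (tid // 3)))  0xff
step 10: w <- -1                      0xc0
step 11: y <- (y + 2)                 0xc0
step 12: eval (y < (2 + (tid // 3)))  0xc0
step 13: w <- ((x % -3) + -5)         0xff
step 14: x <- (2 + -7)                0xff
step 15: y <- ((y % -2) - y)          0xff

Answer: 16 steps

w: -7,-7,-7,-7,-7,-7,-7,-7
x: -5,-5,-5,-5,-5,-5,-5,-5
y: -4,-4,-4,-4,-4,-4,-6,-6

steps = 16; useful = 110; efficiency = 110/128 = 55/64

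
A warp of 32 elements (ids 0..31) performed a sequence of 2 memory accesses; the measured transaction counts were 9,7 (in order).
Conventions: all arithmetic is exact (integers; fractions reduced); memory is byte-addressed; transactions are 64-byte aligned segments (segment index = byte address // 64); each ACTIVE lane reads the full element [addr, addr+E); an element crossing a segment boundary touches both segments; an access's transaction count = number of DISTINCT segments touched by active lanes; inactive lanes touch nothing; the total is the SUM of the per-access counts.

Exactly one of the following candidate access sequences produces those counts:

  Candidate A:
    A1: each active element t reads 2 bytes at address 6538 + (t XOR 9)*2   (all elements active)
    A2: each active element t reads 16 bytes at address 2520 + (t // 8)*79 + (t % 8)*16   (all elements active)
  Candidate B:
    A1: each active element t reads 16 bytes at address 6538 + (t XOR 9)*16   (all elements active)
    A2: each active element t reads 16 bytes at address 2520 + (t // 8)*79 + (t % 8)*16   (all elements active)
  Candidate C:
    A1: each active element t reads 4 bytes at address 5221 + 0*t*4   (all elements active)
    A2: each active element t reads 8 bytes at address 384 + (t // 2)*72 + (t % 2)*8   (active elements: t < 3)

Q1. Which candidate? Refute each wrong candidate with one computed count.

A: A1 gives 2 transactions, not 9
C: A1 gives 1 transaction, not 9
B: all counts match (9,7)

Answer: B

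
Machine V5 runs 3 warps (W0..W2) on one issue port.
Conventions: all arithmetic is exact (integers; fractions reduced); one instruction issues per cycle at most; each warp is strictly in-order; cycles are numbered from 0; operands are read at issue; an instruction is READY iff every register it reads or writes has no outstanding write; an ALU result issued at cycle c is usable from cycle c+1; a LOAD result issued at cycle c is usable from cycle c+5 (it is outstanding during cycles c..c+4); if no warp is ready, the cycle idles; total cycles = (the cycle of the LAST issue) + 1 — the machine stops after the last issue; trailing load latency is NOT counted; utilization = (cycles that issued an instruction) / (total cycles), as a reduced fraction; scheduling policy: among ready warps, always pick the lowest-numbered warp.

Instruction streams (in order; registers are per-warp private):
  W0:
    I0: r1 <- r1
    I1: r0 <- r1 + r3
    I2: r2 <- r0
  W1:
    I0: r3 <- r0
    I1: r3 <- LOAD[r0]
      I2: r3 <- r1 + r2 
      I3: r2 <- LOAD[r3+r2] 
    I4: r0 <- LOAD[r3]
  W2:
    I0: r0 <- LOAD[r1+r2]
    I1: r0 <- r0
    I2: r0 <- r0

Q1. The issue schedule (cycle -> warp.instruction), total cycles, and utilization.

cycle 0: W0.I0
cycle 1: W0.I1
cycle 2: W0.I2
cycle 3: W1.I0
cycle 4: W1.I1
cycle 5: W2.I0
cycle 6: idle
cycle 7: idle
cycle 8: idle
cycle 9: W1.I2
cycle 10: W1.I3
cycle 11: W1.I4
cycle 12: W2.I1
cycle 13: W2.I2

Answer: 14 cycles, utilization 11/14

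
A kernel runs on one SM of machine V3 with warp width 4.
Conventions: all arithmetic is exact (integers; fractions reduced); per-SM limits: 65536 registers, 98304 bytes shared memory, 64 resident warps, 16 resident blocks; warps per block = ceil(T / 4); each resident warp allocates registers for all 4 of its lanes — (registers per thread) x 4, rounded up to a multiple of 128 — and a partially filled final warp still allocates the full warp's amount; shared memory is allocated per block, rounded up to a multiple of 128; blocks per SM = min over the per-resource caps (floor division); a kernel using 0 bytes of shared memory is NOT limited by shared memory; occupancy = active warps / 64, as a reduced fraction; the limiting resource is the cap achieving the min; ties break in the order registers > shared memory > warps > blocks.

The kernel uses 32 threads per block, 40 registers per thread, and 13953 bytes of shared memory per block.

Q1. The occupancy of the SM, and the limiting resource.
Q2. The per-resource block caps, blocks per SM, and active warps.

Answer: occupancy 3/4, limited by shared memory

registers: 32 blocks
shared memory: 6 blocks
warps: 8 blocks
blocks: 16 blocks

Answer: 6 blocks, 48 active warps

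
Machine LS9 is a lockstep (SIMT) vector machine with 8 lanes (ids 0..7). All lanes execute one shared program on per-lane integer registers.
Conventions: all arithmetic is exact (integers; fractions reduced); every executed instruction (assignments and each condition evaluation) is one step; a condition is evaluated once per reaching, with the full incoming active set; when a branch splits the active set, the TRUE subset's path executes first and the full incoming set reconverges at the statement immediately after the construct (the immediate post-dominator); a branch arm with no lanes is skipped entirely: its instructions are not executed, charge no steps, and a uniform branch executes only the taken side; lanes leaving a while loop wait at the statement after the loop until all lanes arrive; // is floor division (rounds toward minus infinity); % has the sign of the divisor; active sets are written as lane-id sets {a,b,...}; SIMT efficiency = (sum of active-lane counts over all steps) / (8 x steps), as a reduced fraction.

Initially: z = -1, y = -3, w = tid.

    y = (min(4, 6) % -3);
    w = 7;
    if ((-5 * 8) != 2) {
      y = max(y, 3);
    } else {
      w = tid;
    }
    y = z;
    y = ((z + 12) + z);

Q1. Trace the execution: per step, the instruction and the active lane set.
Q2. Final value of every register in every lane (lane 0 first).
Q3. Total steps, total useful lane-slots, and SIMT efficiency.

step 0: y <- (min(4, 6) % -3)        {0,1,2,3,4,5,6,7}
step 1: w <- 7                       {0,1,2,3,4,5,6,7}
step 2: eval ((-5 * 8) != 2)         {0,1,2,3,4,5,6,7}
step 3: y <- max(y, 3)               {0,1,2,3,4,5,6,7}
step 4: y <- z                       {0,1,2,3,4,5,6,7}
step 5: y <- ((z + 12) + z)          {0,1,2,3,4,5,6,7}

Answer: 6 steps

z: -1,-1,-1,-1,-1,-1,-1,-1
y: 10,10,10,10,10,10,10,10
w: 7,7,7,7,7,7,7,7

steps = 6; useful = 48; efficiency = 48/48 = 1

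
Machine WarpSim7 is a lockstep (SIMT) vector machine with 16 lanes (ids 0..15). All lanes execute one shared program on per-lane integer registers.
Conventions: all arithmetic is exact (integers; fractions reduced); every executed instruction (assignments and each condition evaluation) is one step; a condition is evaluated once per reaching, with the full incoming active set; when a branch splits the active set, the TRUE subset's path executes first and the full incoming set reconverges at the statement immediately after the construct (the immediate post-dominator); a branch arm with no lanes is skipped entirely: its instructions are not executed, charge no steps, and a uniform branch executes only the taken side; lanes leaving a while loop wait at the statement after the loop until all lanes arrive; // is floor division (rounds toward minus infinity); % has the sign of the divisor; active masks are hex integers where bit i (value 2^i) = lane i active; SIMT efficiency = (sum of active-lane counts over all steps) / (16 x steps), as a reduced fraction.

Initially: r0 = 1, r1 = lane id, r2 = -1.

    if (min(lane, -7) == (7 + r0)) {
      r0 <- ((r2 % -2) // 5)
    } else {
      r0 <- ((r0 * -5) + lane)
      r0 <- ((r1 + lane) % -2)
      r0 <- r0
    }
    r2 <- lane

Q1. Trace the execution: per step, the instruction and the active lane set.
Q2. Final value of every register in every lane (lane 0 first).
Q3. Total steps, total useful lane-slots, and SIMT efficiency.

step 0: eval (min(lane, -7) == (7 + r0)) 0xffff
step 1: r0 <- ((r0 * -5) + lane)     0xffff
step 2: r0 <- ((r1 + lane) % -2)     0xffff
step 3: r0 <- r0                     0xffff
step 4: r2 <- lane                   0xffff

Answer: 5 steps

r0: 0,0,0,0,0,0,0,0,0,0,0,0,0,0,0,0
r1: 0,1,2,3,4,5,6,7,8,9,10,11,12,13,14,15
r2: 0,1,2,3,4,5,6,7,8,9,10,11,12,13,14,15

steps = 5; useful = 80; efficiency = 80/80 = 1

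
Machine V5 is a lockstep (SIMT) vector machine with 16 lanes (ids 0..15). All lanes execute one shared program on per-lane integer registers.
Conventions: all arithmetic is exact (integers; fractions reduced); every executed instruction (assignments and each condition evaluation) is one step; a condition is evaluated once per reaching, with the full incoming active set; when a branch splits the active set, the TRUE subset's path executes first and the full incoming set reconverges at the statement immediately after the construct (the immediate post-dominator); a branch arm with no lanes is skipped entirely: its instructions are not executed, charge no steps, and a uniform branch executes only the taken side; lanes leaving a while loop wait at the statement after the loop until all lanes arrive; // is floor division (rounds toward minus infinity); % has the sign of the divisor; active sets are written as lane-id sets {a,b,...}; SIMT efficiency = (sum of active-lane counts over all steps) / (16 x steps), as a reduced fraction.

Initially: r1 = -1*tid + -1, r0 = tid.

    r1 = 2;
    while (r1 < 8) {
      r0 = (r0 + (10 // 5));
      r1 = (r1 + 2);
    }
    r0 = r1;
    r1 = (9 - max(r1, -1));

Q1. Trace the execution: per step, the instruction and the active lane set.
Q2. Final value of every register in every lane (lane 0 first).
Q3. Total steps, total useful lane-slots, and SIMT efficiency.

step 0: r1 <- 2                      {0,1,2,3,4,5,6,7,8,9,10,11,12,13,14,15}
step 1: eval (r1 < 8)                {0,1,2,3,4,5,6,7,8,9,10,11,12,13,14,15}
step 2: r0 <- (r0 + (10 // 5))       {0,1,2,3,4,5,6,7,8,9,10,11,12,13,14,15}
step 3: r1 <- (r1 + 2)               {0,1,2,3,4,5,6,7,8,9,10,11,12,13,14,15}
step 4: eval (r1 < 8)                {0,1,2,3,4,5,6,7,8,9,10,11,12,13,14,15}
step 5: r0 <- (r0 + (10 // 5))       {0,1,2,3,4,5,6,7,8,9,10,11,12,13,14,15}
step 6: r1 <- (r1 + 2)               {0,1,2,3,4,5,6,7,8,9,10,11,12,13,14,15}
step 7: eval (r1 < 8)                {0,1,2,3,4,5,6,7,8,9,10,11,12,13,14,15}
step 8: r0 <- (r0 + (10 // 5))       {0,1,2,3,4,5,6,7,8,9,10,11,12,13,14,15}
step 9: r1 <- (r1 + 2)               {0,1,2,3,4,5,6,7,8,9,10,11,12,13,14,15}
step 10: eval (r1 < 8)                {0,1,2,3,4,5,6,7,8,9,10,11,12,13,14,15}
step 11: r0 <- r1                     {0,1,2,3,4,5,6,7,8,9,10,11,12,13,14,15}
step 12: r1 <- (9 - max(r1, -1))      {0,1,2,3,4,5,6,7,8,9,10,11,12,13,14,15}

Answer: 13 steps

r1: 1,1,1,1,1,1,1,1,1,1,1,1,1,1,1,1
r0: 8,8,8,8,8,8,8,8,8,8,8,8,8,8,8,8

steps = 13; useful = 208; efficiency = 208/208 = 1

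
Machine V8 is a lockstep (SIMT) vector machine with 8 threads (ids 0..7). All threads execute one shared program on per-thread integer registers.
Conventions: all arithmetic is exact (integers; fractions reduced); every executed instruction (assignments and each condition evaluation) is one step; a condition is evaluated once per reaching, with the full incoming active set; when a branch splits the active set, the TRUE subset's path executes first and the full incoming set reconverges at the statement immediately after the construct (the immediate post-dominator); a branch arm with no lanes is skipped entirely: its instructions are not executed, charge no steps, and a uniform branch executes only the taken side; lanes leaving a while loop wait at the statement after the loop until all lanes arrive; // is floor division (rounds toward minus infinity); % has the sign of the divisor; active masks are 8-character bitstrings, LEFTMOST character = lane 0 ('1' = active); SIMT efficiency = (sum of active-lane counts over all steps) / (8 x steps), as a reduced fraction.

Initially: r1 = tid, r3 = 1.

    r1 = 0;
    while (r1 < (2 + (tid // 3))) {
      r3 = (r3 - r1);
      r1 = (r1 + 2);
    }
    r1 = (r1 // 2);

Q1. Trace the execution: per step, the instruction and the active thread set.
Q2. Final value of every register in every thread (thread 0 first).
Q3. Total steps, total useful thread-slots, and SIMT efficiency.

step 0: r1 <- 0                      11111111
step 1: eval (r1 < (2 + (tid // 3))) 11111111
step 2: r3 <- (r3 - r1)              11111111
step 3: r1 <- (r1 + 2)               11111111
step 4: eval (r1 < (2 + (tid // 3))) 11111111
step 5: r3 <- (r3 - r1)              00011111
step 6: r1 <- (r1 + 2)               00011111
step 7: eval (r1 < (2 + (tid // 3))) 00011111
step 8: r1 <- (r1 // 2)              11111111

Answer: 9 steps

r1: 1,1,1,2,2,2,2,2
r3: 1,1,1,-1,-1,-1,-1,-1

steps = 9; useful = 63; efficiency = 63/72 = 7/8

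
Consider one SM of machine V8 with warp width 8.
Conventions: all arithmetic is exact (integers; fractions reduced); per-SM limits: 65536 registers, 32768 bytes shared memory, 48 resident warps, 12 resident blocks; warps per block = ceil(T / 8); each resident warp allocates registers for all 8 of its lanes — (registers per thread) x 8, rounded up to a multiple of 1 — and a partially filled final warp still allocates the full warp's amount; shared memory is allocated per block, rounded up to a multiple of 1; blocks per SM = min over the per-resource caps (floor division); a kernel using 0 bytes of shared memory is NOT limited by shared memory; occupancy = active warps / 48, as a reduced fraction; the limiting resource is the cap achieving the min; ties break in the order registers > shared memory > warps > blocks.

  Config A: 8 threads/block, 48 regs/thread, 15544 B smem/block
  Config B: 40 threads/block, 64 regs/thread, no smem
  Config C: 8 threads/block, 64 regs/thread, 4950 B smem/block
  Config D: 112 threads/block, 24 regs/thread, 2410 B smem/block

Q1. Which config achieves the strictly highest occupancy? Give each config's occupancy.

occupancies: A 1/24, B 15/16, C 1/8, D 7/8

Answer: B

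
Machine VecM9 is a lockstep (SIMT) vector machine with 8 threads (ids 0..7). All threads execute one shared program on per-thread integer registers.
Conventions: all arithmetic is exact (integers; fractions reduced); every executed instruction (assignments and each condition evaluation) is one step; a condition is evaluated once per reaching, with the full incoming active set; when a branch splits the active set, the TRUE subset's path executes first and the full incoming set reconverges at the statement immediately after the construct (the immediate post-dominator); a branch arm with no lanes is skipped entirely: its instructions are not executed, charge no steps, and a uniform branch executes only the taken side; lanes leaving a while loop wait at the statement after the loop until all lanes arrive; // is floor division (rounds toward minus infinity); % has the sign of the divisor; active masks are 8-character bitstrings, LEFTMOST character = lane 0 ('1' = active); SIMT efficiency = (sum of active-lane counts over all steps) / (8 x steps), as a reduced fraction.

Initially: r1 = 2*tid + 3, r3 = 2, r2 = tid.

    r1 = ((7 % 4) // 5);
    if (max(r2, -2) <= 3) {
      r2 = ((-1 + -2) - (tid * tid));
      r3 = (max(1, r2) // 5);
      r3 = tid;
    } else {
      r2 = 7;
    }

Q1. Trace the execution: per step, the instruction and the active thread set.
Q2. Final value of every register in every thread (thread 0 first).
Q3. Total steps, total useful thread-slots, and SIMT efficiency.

step 0: r1 <- ((7 % 4) // 5)         11111111
step 1: eval (max(r2, -2) <= 3)      11111111
step 2: r2 <- ((-1 + -2) - (tid * tid)) 11110000
step 3: r3 <- (max(1, r2) // 5)      11110000
step 4: r3 <- tid                    11110000
step 5: r2 <- 7                      00001111

Answer: 6 steps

r1: 0,0,0,0,0,0,0,0
r3: 0,1,2,3,2,2,2,2
r2: -3,-4,-7,-12,7,7,7,7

steps = 6; useful = 32; efficiency = 32/48 = 2/3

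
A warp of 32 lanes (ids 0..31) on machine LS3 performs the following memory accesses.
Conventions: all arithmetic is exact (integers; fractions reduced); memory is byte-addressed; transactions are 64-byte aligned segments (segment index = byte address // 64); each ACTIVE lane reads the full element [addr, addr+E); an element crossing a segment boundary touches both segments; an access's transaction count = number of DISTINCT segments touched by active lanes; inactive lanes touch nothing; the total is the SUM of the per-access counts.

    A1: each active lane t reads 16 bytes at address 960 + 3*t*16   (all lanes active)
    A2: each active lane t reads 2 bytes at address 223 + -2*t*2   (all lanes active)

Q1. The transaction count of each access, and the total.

A1: 24 transactions
A2: 3 transactions

Answer: 24,3; total 27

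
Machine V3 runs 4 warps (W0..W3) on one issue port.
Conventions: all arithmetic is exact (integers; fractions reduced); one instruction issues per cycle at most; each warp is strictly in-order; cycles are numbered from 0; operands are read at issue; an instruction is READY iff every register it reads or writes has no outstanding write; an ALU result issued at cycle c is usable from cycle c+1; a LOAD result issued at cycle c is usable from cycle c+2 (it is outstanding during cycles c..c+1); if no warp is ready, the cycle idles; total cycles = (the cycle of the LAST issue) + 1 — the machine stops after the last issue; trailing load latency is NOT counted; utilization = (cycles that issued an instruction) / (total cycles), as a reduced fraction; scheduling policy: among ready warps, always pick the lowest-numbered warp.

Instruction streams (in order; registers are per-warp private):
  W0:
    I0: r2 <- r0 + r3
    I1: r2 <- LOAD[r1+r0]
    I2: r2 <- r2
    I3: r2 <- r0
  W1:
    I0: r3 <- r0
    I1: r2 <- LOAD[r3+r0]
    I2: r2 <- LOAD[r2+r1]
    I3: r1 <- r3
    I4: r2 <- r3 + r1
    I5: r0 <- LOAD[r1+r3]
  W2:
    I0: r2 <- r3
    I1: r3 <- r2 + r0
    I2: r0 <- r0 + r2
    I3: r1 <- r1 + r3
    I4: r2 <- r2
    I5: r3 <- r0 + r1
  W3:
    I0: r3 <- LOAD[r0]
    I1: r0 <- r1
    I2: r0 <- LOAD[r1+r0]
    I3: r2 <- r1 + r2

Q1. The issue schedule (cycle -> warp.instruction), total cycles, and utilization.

cycle 0: W0.I0
cycle 1: W0.I1
cycle 2: W1.I0
cycle 3: W0.I2
cycle 4: W0.I3
cycle 5: W1.I1
cycle 6: W2.I0
cycle 7: W1.I2
cycle 8: W1.I3
cycle 9: W1.I4
cycle 10: W1.I5
cycle 11: W2.I1
cycle 12: W2.I2
cycle 13: W2.I3
cycle 14: W2.I4
cycle 15: W2.I5
cycle 16: W3.I0
cycle 17: W3.I1
cycle 18: W3.I2
cycle 19: W3.I3

Answer: 20 cycles, utilization 1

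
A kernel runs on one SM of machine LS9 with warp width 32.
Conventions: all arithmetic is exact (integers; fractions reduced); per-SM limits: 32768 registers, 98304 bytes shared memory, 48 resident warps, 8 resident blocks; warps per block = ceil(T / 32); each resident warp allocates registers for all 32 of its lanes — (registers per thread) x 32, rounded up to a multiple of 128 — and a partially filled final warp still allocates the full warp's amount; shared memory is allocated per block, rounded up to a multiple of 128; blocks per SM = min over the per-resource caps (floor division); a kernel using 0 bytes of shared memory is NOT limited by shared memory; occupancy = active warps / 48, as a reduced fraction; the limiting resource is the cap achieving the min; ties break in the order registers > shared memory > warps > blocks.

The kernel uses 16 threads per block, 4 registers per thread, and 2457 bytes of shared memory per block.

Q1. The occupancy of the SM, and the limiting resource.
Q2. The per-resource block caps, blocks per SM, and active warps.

Answer: occupancy 1/6, limited by blocks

registers: 256 blocks
shared memory: 38 blocks
warps: 48 blocks
blocks: 8 blocks

Answer: 8 blocks, 8 active warps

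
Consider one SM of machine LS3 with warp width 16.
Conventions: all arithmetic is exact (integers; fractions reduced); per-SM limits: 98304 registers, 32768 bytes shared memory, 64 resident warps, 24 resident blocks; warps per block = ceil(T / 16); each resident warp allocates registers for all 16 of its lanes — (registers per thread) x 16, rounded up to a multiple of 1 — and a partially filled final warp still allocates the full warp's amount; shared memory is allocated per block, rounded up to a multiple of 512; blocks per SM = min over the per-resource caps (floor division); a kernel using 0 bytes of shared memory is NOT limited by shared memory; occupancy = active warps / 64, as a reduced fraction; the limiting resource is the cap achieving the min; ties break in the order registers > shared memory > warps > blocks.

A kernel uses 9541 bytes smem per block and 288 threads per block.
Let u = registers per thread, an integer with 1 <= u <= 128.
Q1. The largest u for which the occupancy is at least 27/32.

Answer: u = 113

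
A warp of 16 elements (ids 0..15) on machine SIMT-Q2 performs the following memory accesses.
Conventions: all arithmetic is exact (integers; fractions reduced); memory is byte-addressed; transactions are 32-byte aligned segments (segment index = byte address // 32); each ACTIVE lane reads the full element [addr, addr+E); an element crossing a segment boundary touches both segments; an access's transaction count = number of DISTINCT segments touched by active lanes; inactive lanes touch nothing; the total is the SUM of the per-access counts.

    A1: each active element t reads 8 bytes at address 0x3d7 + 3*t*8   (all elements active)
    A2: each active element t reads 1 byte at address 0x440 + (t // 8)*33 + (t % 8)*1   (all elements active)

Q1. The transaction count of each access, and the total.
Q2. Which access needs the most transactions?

A1: 13 transactions
A2: 2 transactions

Answer: 13,2; total 15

Answer: A1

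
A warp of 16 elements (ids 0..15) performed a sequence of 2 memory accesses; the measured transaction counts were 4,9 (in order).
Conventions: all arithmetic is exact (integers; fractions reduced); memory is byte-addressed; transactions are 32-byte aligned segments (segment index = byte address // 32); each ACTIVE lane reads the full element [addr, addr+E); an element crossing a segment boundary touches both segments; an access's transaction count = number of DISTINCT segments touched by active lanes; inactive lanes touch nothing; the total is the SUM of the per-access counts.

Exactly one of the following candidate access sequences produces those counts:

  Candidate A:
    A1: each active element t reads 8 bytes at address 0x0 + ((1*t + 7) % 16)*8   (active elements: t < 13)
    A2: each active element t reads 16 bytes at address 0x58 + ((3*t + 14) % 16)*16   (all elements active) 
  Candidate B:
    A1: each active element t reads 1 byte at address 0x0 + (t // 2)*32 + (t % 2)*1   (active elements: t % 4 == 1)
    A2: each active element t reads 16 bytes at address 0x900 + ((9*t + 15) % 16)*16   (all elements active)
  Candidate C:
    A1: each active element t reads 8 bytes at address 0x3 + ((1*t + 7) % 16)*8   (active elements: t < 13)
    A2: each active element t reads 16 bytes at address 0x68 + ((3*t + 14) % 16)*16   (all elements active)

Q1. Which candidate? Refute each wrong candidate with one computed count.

B: A2 gives 8 transactions, not 9
C: A1 gives 5 transactions, not 4
A: all counts match (4,9)

Answer: A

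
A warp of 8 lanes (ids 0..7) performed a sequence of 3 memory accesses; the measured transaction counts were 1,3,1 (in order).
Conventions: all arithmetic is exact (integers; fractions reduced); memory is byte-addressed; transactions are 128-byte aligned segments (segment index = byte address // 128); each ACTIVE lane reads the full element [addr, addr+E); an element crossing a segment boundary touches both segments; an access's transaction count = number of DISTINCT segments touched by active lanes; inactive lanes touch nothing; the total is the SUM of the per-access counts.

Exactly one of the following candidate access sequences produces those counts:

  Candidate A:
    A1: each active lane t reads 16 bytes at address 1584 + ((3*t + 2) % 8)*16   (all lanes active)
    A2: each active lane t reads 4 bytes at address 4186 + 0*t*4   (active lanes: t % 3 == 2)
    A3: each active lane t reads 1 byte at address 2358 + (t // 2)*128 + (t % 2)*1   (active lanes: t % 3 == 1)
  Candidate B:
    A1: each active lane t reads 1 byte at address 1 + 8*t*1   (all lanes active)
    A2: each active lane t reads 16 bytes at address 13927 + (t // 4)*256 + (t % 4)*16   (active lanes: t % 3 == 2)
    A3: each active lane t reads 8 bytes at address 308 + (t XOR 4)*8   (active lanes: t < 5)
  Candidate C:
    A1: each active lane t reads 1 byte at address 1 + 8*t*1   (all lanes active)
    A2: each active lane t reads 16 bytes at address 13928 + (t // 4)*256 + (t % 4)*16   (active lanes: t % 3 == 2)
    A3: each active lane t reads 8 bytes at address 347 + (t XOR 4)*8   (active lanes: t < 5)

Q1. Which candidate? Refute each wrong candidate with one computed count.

A: A1 gives 2 transactions, not 1
C: A3 gives 2 transactions, not 1
B: all counts match (1,3,1)

Answer: B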